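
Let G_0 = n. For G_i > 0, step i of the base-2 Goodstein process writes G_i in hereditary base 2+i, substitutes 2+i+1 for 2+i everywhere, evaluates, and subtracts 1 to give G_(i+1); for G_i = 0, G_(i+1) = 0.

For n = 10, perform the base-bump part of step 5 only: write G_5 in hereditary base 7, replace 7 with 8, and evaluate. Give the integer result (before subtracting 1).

G_0 = 10. HB_2(10) = 2^(2 + 1) + 2. Bump = 84. G_1 = 83.
G_1 = 83. HB_3(83) = 3^(3 + 1) + 2. Bump = 1026. G_2 = 1025.
G_2 = 1025. HB_4(1025) = 4^(4 + 1) + 1. Bump = 15626. G_3 = 15625.
G_3 = 15625. HB_5(15625) = 5^(5 + 1). Bump = 279936. G_4 = 279935.
G_4 = 279935. HB_6(279935) = 5·6^6 + 5·6^5 + 5·6^4 + 5·6^3 + 5·6^2 + 5·6 + 5. Bump = 4215755. G_5 = 4215754.

84073324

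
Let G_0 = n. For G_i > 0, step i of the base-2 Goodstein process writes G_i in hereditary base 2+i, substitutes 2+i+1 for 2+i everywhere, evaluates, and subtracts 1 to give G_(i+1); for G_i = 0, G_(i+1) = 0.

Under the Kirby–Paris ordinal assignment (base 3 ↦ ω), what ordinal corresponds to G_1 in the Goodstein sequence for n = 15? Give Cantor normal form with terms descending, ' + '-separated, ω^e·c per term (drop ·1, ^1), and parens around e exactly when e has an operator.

15 —HB2→ 2^(2 + 1) + 2^2 + 2 + 1 —bump→ 3^(3 + 1) + 3^3 + 3 + 1 = 112 —(−1)→ 111
111 —HB3→ 3^(3 + 1) + 3^3 + 3 —bump→ 4^(4 + 1) + 4^4 + 4 = 1284 —(−1)→ 1283

ω^(ω + 1) + ω^ω + ω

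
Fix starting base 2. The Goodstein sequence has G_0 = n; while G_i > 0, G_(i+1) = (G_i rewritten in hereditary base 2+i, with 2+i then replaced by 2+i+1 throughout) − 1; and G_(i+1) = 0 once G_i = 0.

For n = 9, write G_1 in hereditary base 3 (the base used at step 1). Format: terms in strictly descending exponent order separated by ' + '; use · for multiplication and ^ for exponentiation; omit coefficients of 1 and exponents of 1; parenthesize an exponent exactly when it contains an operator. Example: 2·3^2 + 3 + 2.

3^(3 + 1)

base 2: 9 = 2^(2 + 1) + 1; at 3: 3^(3 + 1) + 1 = 82; next = 81
base 3: 81 = 3^(3 + 1); at 4: 4^(4 + 1) = 1024; next = 1023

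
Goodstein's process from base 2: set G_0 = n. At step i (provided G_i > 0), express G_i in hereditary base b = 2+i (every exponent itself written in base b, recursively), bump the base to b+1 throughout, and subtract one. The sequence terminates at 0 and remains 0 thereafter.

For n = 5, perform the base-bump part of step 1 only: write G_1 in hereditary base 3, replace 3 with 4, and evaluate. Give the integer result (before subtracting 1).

256

(0) 5|_2 = 2^2 + 1 ↦ 3^3 + 1|_3 = 28 ⇒ 27
(1) 27|_3 = 3^3 ↦ 4^4|_4 = 256 ⇒ 255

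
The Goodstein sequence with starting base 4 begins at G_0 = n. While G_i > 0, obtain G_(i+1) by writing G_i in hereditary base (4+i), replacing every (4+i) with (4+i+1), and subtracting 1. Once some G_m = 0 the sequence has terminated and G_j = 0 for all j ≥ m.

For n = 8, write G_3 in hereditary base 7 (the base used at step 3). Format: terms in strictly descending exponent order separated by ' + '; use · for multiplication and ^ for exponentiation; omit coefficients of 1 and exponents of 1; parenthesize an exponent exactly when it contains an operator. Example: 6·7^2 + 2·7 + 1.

i=0: 8 = 2·4 (b=4); 4→5: 2·5 = 10; 10−1 = 9
i=1: 9 = 5 + 4 (b=5); 5→6: 6 + 4 = 10; 10−1 = 9
i=2: 9 = 6 + 3 (b=6); 6→7: 7 + 3 = 10; 10−1 = 9

7 + 2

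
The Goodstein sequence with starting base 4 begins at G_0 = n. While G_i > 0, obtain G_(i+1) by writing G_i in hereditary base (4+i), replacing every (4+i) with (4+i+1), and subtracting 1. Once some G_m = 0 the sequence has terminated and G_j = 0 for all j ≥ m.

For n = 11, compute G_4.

base 4: 11 = 2·4 + 3; at 5: 2·5 + 3 = 13; next = 12
base 5: 12 = 2·5 + 2; at 6: 2·6 + 2 = 14; next = 13
base 6: 13 = 2·6 + 1; at 7: 2·7 + 1 = 15; next = 14
base 7: 14 = 2·7; at 8: 2·8 = 16; next = 15
base 8: 15 = 8 + 7; at 9: 9 + 7 = 16; next = 15

15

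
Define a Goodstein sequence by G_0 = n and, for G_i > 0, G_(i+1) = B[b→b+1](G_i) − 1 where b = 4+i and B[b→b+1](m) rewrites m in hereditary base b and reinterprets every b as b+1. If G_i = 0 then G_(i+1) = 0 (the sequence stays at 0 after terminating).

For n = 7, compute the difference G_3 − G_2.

i=0: 7 = 4 + 3 (b=4); 4→5: 5 + 3 = 8; 8−1 = 7
i=1: 7 = 5 + 2 (b=5); 5→6: 6 + 2 = 8; 8−1 = 7
i=2: 7 = 6 + 1 (b=6); 6→7: 7 + 1 = 8; 8−1 = 7

0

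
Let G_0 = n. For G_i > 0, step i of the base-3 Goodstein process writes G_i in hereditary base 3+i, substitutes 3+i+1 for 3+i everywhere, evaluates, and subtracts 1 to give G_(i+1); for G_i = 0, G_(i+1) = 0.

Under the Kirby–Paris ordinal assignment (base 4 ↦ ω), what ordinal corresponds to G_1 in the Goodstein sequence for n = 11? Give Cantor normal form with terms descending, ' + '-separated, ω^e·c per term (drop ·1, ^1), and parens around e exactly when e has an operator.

ω^2 + 1

G_0 = 11. HB_3(11) = 3^2 + 2. Bump = 18. G_1 = 17.
G_1 = 17. HB_4(17) = 4^2 + 1. Bump = 26. G_2 = 25.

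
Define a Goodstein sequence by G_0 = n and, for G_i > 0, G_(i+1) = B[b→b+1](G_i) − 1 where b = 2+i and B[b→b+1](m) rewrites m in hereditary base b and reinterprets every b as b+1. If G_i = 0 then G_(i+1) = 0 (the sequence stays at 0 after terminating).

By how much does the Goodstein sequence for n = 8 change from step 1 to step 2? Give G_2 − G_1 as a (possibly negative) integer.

473

[0] 8 ≡ 2^(2 + 1) (base 2). Lift 3: 81. −1: 80.
[1] 80 ≡ 2·3^3 + 2·3^2 + 2·3 + 2 (base 3). Lift 4: 554. −1: 553.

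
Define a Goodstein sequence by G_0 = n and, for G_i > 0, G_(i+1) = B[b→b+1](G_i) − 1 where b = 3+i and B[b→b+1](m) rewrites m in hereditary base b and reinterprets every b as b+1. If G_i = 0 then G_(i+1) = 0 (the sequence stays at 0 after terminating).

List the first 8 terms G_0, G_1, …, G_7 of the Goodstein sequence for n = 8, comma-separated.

8, 9, 10, 11, 11, 11, 11, 11

(0) 8|_3 = 2·3 + 2 ↦ 2·4 + 2|_4 = 10 ⇒ 9
(1) 9|_4 = 2·4 + 1 ↦ 2·5 + 1|_5 = 11 ⇒ 10
(2) 10|_5 = 2·5 ↦ 2·6|_6 = 12 ⇒ 11
(3) 11|_6 = 6 + 5 ↦ 7 + 5|_7 = 12 ⇒ 11
(4) 11|_7 = 7 + 4 ↦ 8 + 4|_8 = 12 ⇒ 11
(5) 11|_8 = 8 + 3 ↦ 9 + 3|_9 = 12 ⇒ 11
(6) 11|_9 = 9 + 2 ↦ 10 + 2|_10 = 12 ⇒ 11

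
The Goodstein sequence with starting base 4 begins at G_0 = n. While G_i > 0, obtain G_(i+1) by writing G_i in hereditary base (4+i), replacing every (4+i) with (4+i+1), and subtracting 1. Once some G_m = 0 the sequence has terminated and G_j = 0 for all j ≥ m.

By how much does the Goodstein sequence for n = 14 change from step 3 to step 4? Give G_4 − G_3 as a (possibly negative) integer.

1

step 0: 14 = 3·4 + 2; sub 5 for 4: 3·5 + 2; = 17; G_1 = 17−1 = 16
step 1: 16 = 3·5 + 1; sub 6 for 5: 3·6 + 1; = 19; G_2 = 19−1 = 18
step 2: 18 = 3·6; sub 7 for 6: 3·7; = 21; G_3 = 21−1 = 20
step 3: 20 = 2·7 + 6; sub 8 for 7: 2·8 + 6; = 22; G_4 = 22−1 = 21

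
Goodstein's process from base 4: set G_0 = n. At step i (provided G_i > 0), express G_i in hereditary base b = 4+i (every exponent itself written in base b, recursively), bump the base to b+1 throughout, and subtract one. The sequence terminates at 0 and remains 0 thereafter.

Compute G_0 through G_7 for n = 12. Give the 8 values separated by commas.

12, 14, 15, 16, 17, 18, 19, 19

12 —HB4→ 3·4 —bump→ 3·5 = 15 —(−1)→ 14
14 —HB5→ 2·5 + 4 —bump→ 2·6 + 4 = 16 —(−1)→ 15
15 —HB6→ 2·6 + 3 —bump→ 2·7 + 3 = 17 —(−1)→ 16
16 —HB7→ 2·7 + 2 —bump→ 2·8 + 2 = 18 —(−1)→ 17
17 —HB8→ 2·8 + 1 —bump→ 2·9 + 1 = 19 —(−1)→ 18
18 —HB9→ 2·9 —bump→ 2·10 = 20 —(−1)→ 19
19 —HB10→ 10 + 9 —bump→ 11 + 9 = 20 —(−1)→ 19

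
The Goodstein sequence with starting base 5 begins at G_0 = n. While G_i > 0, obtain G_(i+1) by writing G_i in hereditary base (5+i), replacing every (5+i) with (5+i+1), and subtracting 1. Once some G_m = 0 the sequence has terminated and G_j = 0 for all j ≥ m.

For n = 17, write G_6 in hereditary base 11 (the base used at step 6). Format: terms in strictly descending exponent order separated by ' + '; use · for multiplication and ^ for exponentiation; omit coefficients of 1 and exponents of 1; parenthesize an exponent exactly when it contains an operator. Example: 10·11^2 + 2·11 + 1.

G_0 = 17. HB_5(17) = 3·5 + 2. Bump = 20. G_1 = 19.
G_1 = 19. HB_6(19) = 3·6 + 1. Bump = 22. G_2 = 21.
G_2 = 21. HB_7(21) = 3·7. Bump = 24. G_3 = 23.
G_3 = 23. HB_8(23) = 2·8 + 7. Bump = 25. G_4 = 24.
G_4 = 24. HB_9(24) = 2·9 + 6. Bump = 26. G_5 = 25.
G_5 = 25. HB_10(25) = 2·10 + 5. Bump = 27. G_6 = 26.
G_6 = 26. HB_11(26) = 2·11 + 4. Bump = 28. G_7 = 27.

2·11 + 4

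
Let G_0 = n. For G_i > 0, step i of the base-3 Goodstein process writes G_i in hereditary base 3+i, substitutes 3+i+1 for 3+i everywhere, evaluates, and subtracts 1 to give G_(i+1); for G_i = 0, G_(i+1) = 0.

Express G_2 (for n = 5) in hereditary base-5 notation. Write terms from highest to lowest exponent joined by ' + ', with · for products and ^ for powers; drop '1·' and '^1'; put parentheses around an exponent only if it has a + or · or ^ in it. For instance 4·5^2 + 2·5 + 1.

5

G_0 = 5. HB_3(5) = 3 + 2. Bump = 6. G_1 = 5.
G_1 = 5. HB_4(5) = 4 + 1. Bump = 6. G_2 = 5.
G_2 = 5. HB_5(5) = 5. Bump = 6. G_3 = 5.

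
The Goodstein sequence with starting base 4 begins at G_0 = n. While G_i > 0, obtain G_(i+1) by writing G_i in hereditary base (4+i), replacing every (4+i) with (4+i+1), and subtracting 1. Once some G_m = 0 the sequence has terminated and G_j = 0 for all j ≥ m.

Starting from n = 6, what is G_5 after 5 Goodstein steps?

6 —HB4→ 4 + 2 —bump→ 5 + 2 = 7 —(−1)→ 6
6 —HB5→ 5 + 1 —bump→ 6 + 1 = 7 —(−1)→ 6
6 —HB6→ 6 —bump→ 7 = 7 —(−1)→ 6
6 —HB7→ 6 —bump→ 6 = 6 —(−1)→ 5
5 —HB8→ 5 —bump→ 5 = 5 —(−1)→ 4
4 —HB9→ 4 —bump→ 4 = 4 —(−1)→ 3

4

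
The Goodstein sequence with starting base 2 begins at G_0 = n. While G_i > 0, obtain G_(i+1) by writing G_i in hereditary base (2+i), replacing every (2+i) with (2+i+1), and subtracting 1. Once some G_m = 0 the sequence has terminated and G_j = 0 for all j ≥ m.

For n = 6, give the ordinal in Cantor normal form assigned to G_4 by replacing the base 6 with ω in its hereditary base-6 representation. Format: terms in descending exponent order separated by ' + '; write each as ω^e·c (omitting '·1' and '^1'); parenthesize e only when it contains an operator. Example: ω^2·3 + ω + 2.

i=0: 6 = 2^2 + 2 (b=2); 2→3: 3^3 + 3 = 30; 30−1 = 29
i=1: 29 = 3^3 + 2 (b=3); 3→4: 4^4 + 2 = 258; 258−1 = 257
i=2: 257 = 4^4 + 1 (b=4); 4→5: 5^5 + 1 = 3126; 3126−1 = 3125
i=3: 3125 = 5^5 (b=5); 5→6: 6^6 = 46656; 46656−1 = 46655
i=4: 46655 = 5·6^5 + 5·6^4 + 5·6^3 + 5·6^2 + 5·6 + 5 (b=6); 6→7: 5·7^5 + 5·7^4 + 5·7^3 + 5·7^2 + 5·7 + 5 = 98040; 98040−1 = 98039

ω^5·5 + ω^4·5 + ω^3·5 + ω^2·5 + ω·5 + 5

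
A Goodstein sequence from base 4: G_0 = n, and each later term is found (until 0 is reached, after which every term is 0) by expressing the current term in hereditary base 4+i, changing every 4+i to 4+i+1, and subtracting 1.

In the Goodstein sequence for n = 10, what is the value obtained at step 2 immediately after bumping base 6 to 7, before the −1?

14

G_0 = 10. HB_4(10) = 2·4 + 2. Bump = 12. G_1 = 11.
G_1 = 11. HB_5(11) = 2·5 + 1. Bump = 13. G_2 = 12.
G_2 = 12. HB_6(12) = 2·6. Bump = 14. G_3 = 13.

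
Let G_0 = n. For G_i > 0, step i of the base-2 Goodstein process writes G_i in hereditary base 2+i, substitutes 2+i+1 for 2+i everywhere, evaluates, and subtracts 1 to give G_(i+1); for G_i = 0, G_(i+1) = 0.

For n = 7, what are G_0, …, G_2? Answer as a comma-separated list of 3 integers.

step 0: 7 = 2^2 + 2 + 1; sub 3 for 2: 3^3 + 3 + 1; = 31; G_1 = 31−1 = 30
step 1: 30 = 3^3 + 3; sub 4 for 3: 4^4 + 4; = 260; G_2 = 260−1 = 259

7, 30, 259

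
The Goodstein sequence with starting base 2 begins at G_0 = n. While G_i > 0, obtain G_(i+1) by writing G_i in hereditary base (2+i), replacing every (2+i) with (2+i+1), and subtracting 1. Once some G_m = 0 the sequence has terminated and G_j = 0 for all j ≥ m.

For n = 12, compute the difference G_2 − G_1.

G_0=12  [base 2] 2^(2 + 1) + 2^2  →[2↦3]→  3^(3 + 1) + 3^3 = 108  −1 ⇒ G_1=107
G_1=107  [base 3] 3^(3 + 1) + 2·3^2 + 2·3 + 2  →[3↦4]→  4^(4 + 1) + 2·4^2 + 2·4 + 2 = 1066  −1 ⇒ G_2=1065

958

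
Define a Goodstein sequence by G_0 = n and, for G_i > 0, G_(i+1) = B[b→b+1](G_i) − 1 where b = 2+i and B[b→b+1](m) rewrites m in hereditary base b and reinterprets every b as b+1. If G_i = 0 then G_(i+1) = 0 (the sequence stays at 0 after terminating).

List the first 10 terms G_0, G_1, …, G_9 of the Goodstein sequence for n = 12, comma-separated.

12, 107, 1065, 15685, 280019, 5764910, 134217867, 3486784574, 100000000211, 3138428376974

(0) 12|_2 = 2^(2 + 1) + 2^2 ↦ 3^(3 + 1) + 3^3|_3 = 108 ⇒ 107
(1) 107|_3 = 3^(3 + 1) + 2·3^2 + 2·3 + 2 ↦ 4^(4 + 1) + 2·4^2 + 2·4 + 2|_4 = 1066 ⇒ 1065
(2) 1065|_4 = 4^(4 + 1) + 2·4^2 + 2·4 + 1 ↦ 5^(5 + 1) + 2·5^2 + 2·5 + 1|_5 = 15686 ⇒ 15685
(3) 15685|_5 = 5^(5 + 1) + 2·5^2 + 2·5 ↦ 6^(6 + 1) + 2·6^2 + 2·6|_6 = 280020 ⇒ 280019
(4) 280019|_6 = 6^(6 + 1) + 2·6^2 + 6 + 5 ↦ 7^(7 + 1) + 2·7^2 + 7 + 5|_7 = 5764911 ⇒ 5764910
(5) 5764910|_7 = 7^(7 + 1) + 2·7^2 + 7 + 4 ↦ 8^(8 + 1) + 2·8^2 + 8 + 4|_8 = 134217868 ⇒ 134217867
(6) 134217867|_8 = 8^(8 + 1) + 2·8^2 + 8 + 3 ↦ 9^(9 + 1) + 2·9^2 + 9 + 3|_9 = 3486784575 ⇒ 3486784574
(7) 3486784574|_9 = 9^(9 + 1) + 2·9^2 + 9 + 2 ↦ 10^(10 + 1) + 2·10^2 + 10 + 2|_10 = 100000000212 ⇒ 100000000211
(8) 100000000211|_10 = 10^(10 + 1) + 2·10^2 + 10 + 1 ↦ 11^(11 + 1) + 2·11^2 + 11 + 1|_11 = 3138428376975 ⇒ 3138428376974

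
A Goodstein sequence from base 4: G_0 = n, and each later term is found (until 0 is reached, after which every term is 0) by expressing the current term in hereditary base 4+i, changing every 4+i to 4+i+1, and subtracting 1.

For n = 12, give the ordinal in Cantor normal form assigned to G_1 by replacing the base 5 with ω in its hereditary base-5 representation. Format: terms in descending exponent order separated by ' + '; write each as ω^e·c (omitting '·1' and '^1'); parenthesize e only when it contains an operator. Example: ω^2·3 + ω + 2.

G_0 = 12. HB_4(12) = 3·4. Bump = 15. G_1 = 14.
G_1 = 14. HB_5(14) = 2·5 + 4. Bump = 16. G_2 = 15.

ω·2 + 4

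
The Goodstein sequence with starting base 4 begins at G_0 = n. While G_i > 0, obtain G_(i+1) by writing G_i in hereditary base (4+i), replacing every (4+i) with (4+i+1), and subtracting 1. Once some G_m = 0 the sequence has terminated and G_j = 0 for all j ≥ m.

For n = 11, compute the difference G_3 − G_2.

1

base 4: 11 = 2·4 + 3; at 5: 2·5 + 3 = 13; next = 12
base 5: 12 = 2·5 + 2; at 6: 2·6 + 2 = 14; next = 13
base 6: 13 = 2·6 + 1; at 7: 2·7 + 1 = 15; next = 14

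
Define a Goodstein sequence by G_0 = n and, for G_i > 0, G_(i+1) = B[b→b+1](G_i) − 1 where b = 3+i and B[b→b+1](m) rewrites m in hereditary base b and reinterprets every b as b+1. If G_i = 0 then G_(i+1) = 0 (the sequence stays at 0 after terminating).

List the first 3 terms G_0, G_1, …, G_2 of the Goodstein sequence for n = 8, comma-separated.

8, 9, 10

G_0 = 8. HB_3(8) = 2·3 + 2. Bump = 10. G_1 = 9.
G_1 = 9. HB_4(9) = 2·4 + 1. Bump = 11. G_2 = 10.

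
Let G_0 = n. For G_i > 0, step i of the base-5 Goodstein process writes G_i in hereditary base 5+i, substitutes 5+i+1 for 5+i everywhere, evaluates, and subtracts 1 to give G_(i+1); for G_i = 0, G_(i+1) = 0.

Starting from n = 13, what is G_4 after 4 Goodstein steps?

G_0 = 13. HB_5(13) = 2·5 + 3. Bump = 15. G_1 = 14.
G_1 = 14. HB_6(14) = 2·6 + 2. Bump = 16. G_2 = 15.
G_2 = 15. HB_7(15) = 2·7 + 1. Bump = 17. G_3 = 16.
G_3 = 16. HB_8(16) = 2·8. Bump = 18. G_4 = 17.
G_4 = 17. HB_9(17) = 9 + 8. Bump = 18. G_5 = 17.

17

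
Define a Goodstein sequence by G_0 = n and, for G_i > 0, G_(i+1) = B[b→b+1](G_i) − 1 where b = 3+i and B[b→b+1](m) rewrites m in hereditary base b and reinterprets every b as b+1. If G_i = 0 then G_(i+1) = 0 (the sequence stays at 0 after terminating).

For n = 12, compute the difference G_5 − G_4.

base 3: 12 = 3^2 + 3; at 4: 4^2 + 4 = 20; next = 19
base 4: 19 = 4^2 + 3; at 5: 5^2 + 3 = 28; next = 27
base 5: 27 = 5^2 + 2; at 6: 6^2 + 2 = 38; next = 37
base 6: 37 = 6^2 + 1; at 7: 7^2 + 1 = 50; next = 49
base 7: 49 = 7^2; at 8: 8^2 = 64; next = 63

14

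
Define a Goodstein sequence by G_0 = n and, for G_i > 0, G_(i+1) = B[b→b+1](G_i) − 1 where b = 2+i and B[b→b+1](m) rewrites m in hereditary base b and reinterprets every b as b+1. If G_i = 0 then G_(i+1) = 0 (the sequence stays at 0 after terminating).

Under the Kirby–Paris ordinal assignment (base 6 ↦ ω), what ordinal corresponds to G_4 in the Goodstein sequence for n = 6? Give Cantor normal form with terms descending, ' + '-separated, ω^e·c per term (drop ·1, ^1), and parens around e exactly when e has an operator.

step 0: 6 = 2^2 + 2; sub 3 for 2: 3^3 + 3; = 30; G_1 = 30−1 = 29
step 1: 29 = 3^3 + 2; sub 4 for 3: 4^4 + 2; = 258; G_2 = 258−1 = 257
step 2: 257 = 4^4 + 1; sub 5 for 4: 5^5 + 1; = 3126; G_3 = 3126−1 = 3125
step 3: 3125 = 5^5; sub 6 for 5: 6^6; = 46656; G_4 = 46656−1 = 46655
step 4: 46655 = 5·6^5 + 5·6^4 + 5·6^3 + 5·6^2 + 5·6 + 5; sub 7 for 6: 5·7^5 + 5·7^4 + 5·7^3 + 5·7^2 + 5·7 + 5; = 98040; G_5 = 98040−1 = 98039

ω^5·5 + ω^4·5 + ω^3·5 + ω^2·5 + ω·5 + 5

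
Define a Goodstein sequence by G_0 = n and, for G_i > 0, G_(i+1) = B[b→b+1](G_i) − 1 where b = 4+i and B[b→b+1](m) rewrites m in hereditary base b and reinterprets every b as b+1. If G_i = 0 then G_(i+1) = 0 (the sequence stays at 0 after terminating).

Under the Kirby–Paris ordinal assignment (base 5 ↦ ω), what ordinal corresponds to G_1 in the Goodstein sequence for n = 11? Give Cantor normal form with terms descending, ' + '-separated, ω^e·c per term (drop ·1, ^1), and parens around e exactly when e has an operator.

ω·2 + 2

base 4: 11 = 2·4 + 3; at 5: 2·5 + 3 = 13; next = 12
base 5: 12 = 2·5 + 2; at 6: 2·6 + 2 = 14; next = 13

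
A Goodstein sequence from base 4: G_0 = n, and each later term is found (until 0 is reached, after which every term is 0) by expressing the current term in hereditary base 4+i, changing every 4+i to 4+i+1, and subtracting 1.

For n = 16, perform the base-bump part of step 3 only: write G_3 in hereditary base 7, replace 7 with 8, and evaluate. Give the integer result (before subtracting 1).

34

16 —HB4→ 4^2 —bump→ 5^2 = 25 —(−1)→ 24
24 —HB5→ 4·5 + 4 —bump→ 4·6 + 4 = 28 —(−1)→ 27
27 —HB6→ 4·6 + 3 —bump→ 4·7 + 3 = 31 —(−1)→ 30
30 —HB7→ 4·7 + 2 —bump→ 4·8 + 2 = 34 —(−1)→ 33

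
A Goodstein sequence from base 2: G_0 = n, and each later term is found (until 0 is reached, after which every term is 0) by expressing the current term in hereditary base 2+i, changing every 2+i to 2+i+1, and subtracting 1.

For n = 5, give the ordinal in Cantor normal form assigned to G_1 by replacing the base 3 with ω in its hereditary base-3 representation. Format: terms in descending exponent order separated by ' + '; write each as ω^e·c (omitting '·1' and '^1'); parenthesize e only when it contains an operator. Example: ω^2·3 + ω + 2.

ω^ω

5 —HB2→ 2^2 + 1 —bump→ 3^3 + 1 = 28 —(−1)→ 27
27 —HB3→ 3^3 —bump→ 4^4 = 256 —(−1)→ 255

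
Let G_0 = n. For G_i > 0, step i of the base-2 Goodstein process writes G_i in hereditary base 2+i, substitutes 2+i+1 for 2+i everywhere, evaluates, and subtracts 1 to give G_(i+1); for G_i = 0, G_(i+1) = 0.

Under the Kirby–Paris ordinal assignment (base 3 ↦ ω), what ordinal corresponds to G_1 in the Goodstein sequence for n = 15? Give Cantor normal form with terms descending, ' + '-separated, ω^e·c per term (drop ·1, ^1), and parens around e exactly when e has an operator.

ω^(ω + 1) + ω^ω + ω

G_0=15  [base 2] 2^(2 + 1) + 2^2 + 2 + 1  →[2↦3]→  3^(3 + 1) + 3^3 + 3 + 1 = 112  −1 ⇒ G_1=111
G_1=111  [base 3] 3^(3 + 1) + 3^3 + 3  →[3↦4]→  4^(4 + 1) + 4^4 + 4 = 1284  −1 ⇒ G_2=1283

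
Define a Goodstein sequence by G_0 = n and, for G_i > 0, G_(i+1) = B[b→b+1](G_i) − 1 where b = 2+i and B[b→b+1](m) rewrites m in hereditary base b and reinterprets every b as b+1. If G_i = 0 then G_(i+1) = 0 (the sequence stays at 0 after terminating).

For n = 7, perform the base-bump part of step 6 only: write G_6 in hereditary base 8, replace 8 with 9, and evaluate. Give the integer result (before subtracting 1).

G_0=7  [base 2] 2^2 + 2 + 1  →[2↦3]→  3^3 + 3 + 1 = 31  −1 ⇒ G_1=30
G_1=30  [base 3] 3^3 + 3  →[3↦4]→  4^4 + 4 = 260  −1 ⇒ G_2=259
G_2=259  [base 4] 4^4 + 3  →[4↦5]→  5^5 + 3 = 3128  −1 ⇒ G_3=3127
G_3=3127  [base 5] 5^5 + 2  →[5↦6]→  6^6 + 2 = 46658  −1 ⇒ G_4=46657
G_4=46657  [base 6] 6^6 + 1  →[6↦7]→  7^7 + 1 = 823544  −1 ⇒ G_5=823543
G_5=823543  [base 7] 7^7  →[7↦8]→  8^8 = 16777216  −1 ⇒ G_6=16777215
G_6=16777215  [base 8] 7·8^7 + 7·8^6 + 7·8^5 + 7·8^4 + 7·8^3 + 7·8^2 + 7·8 + 7  →[8↦9]→  7·9^7 + 7·9^6 + 7·9^5 + 7·9^4 + 7·9^3 + 7·9^2 + 7·9 + 7 = 37665880  −1 ⇒ G_7=37665879

37665880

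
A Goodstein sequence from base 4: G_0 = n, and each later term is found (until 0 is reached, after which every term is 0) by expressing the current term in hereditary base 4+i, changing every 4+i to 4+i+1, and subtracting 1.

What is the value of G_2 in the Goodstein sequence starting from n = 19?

37

G_0=19  [base 4] 4^2 + 3  →[4↦5]→  5^2 + 3 = 28  −1 ⇒ G_1=27
G_1=27  [base 5] 5^2 + 2  →[5↦6]→  6^2 + 2 = 38  −1 ⇒ G_2=37
G_2=37  [base 6] 6^2 + 1  →[6↦7]→  7^2 + 1 = 50  −1 ⇒ G_3=49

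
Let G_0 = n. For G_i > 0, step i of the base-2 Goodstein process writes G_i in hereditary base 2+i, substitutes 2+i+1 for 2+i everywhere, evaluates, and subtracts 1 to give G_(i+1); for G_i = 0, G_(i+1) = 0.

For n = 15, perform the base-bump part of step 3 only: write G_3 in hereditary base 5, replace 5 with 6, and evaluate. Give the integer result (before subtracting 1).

step 0: 15 = 2^(2 + 1) + 2^2 + 2 + 1; sub 3 for 2: 3^(3 + 1) + 3^3 + 3 + 1; = 112; G_1 = 112−1 = 111
step 1: 111 = 3^(3 + 1) + 3^3 + 3; sub 4 for 3: 4^(4 + 1) + 4^4 + 4; = 1284; G_2 = 1284−1 = 1283
step 2: 1283 = 4^(4 + 1) + 4^4 + 3; sub 5 for 4: 5^(5 + 1) + 5^5 + 3; = 18753; G_3 = 18753−1 = 18752
step 3: 18752 = 5^(5 + 1) + 5^5 + 2; sub 6 for 5: 6^(6 + 1) + 6^6 + 2; = 326594; G_4 = 326594−1 = 326593

326594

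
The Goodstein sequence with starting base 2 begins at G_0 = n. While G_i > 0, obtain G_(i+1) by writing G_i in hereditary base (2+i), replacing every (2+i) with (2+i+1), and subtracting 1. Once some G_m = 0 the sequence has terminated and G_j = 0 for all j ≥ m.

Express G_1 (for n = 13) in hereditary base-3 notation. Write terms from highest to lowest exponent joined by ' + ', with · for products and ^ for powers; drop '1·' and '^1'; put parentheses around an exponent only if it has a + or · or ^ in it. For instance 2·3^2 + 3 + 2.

i=0: 13 = 2^(2 + 1) + 2^2 + 1 (b=2); 2→3: 3^(3 + 1) + 3^3 + 1 = 109; 109−1 = 108
i=1: 108 = 3^(3 + 1) + 3^3 (b=3); 3→4: 4^(4 + 1) + 4^4 = 1280; 1280−1 = 1279

3^(3 + 1) + 3^3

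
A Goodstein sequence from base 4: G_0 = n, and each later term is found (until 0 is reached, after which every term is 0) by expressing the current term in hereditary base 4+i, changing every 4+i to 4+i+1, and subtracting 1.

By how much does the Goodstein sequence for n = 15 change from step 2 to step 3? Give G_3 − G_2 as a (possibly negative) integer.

2

15 —HB4→ 3·4 + 3 —bump→ 3·5 + 3 = 18 —(−1)→ 17
17 —HB5→ 3·5 + 2 —bump→ 3·6 + 2 = 20 —(−1)→ 19
19 —HB6→ 3·6 + 1 —bump→ 3·7 + 1 = 22 —(−1)→ 21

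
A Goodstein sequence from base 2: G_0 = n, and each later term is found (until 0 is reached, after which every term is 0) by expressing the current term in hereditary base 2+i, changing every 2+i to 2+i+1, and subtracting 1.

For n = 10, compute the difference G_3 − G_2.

i=0: 10 = 2^(2 + 1) + 2 (b=2); 2→3: 3^(3 + 1) + 3 = 84; 84−1 = 83
i=1: 83 = 3^(3 + 1) + 2 (b=3); 3→4: 4^(4 + 1) + 2 = 1026; 1026−1 = 1025
i=2: 1025 = 4^(4 + 1) + 1 (b=4); 4→5: 5^(5 + 1) + 1 = 15626; 15626−1 = 15625

14600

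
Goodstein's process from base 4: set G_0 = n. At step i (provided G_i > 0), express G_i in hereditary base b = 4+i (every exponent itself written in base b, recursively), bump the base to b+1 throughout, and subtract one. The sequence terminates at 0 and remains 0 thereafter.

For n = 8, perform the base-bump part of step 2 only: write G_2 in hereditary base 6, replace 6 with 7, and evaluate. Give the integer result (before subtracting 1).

10

[0] 8 ≡ 2·4 (base 4). Lift 5: 10. −1: 9.
[1] 9 ≡ 5 + 4 (base 5). Lift 6: 10. −1: 9.
[2] 9 ≡ 6 + 3 (base 6). Lift 7: 10. −1: 9.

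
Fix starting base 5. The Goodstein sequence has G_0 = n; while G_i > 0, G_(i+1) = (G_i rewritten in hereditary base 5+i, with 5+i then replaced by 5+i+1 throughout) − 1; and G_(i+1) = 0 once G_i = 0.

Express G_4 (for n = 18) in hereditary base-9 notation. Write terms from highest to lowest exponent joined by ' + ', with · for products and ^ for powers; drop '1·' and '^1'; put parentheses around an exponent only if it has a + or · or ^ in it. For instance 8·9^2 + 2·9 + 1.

G_0=18  [base 5] 3·5 + 3  →[5↦6]→  3·6 + 3 = 21  −1 ⇒ G_1=20
G_1=20  [base 6] 3·6 + 2  →[6↦7]→  3·7 + 2 = 23  −1 ⇒ G_2=22
G_2=22  [base 7] 3·7 + 1  →[7↦8]→  3·8 + 1 = 25  −1 ⇒ G_3=24
G_3=24  [base 8] 3·8  →[8↦9]→  3·9 = 27  −1 ⇒ G_4=26
G_4=26  [base 9] 2·9 + 8  →[9↦10]→  2·10 + 8 = 28  −1 ⇒ G_5=27

2·9 + 8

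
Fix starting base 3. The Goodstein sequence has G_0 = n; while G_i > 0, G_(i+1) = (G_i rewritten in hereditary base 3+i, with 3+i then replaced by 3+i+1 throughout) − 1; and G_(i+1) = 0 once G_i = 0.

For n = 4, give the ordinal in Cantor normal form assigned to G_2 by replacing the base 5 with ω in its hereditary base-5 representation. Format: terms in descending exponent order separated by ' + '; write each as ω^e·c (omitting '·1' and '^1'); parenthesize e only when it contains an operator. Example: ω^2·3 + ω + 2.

step 0: 4 = 3 + 1; sub 4 for 3: 4 + 1; = 5; G_1 = 5−1 = 4
step 1: 4 = 4; sub 5 for 4: 5; = 5; G_2 = 5−1 = 4
step 2: 4 = 4; sub 6 for 5: 4; = 4; G_3 = 4−1 = 3

4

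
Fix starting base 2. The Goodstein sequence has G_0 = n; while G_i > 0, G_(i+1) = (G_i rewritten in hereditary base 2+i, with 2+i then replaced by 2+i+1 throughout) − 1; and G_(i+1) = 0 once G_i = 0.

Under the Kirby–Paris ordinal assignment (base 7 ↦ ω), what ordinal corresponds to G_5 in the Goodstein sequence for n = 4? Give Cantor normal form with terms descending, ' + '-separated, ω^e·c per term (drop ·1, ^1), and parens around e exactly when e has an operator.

ω^2·2 + ω + 4

G_0=4  [base 2] 2^2  →[2↦3]→  3^3 = 27  −1 ⇒ G_1=26
G_1=26  [base 3] 2·3^2 + 2·3 + 2  →[3↦4]→  2·4^2 + 2·4 + 2 = 42  −1 ⇒ G_2=41
G_2=41  [base 4] 2·4^2 + 2·4 + 1  →[4↦5]→  2·5^2 + 2·5 + 1 = 61  −1 ⇒ G_3=60
G_3=60  [base 5] 2·5^2 + 2·5  →[5↦6]→  2·6^2 + 2·6 = 84  −1 ⇒ G_4=83
G_4=83  [base 6] 2·6^2 + 6 + 5  →[6↦7]→  2·7^2 + 7 + 5 = 110  −1 ⇒ G_5=109
G_5=109  [base 7] 2·7^2 + 7 + 4  →[7↦8]→  2·8^2 + 8 + 4 = 140  −1 ⇒ G_6=139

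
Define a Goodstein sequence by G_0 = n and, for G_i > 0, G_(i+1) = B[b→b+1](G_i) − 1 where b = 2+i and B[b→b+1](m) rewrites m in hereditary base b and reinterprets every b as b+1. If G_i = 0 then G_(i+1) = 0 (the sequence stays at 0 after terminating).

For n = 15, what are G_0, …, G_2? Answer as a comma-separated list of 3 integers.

15, 111, 1283

[0] 15 ≡ 2^(2 + 1) + 2^2 + 2 + 1 (base 2). Lift 3: 112. −1: 111.
[1] 111 ≡ 3^(3 + 1) + 3^3 + 3 (base 3). Lift 4: 1284. −1: 1283.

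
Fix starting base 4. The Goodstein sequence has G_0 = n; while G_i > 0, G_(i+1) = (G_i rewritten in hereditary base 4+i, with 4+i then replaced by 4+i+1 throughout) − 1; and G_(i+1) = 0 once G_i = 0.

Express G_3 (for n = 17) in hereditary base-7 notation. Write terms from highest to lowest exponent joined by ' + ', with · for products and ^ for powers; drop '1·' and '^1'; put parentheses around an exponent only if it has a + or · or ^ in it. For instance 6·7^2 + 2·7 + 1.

5·7 + 4

i=0: 17 = 4^2 + 1 (b=4); 4→5: 5^2 + 1 = 26; 26−1 = 25
i=1: 25 = 5^2 (b=5); 5→6: 6^2 = 36; 36−1 = 35
i=2: 35 = 5·6 + 5 (b=6); 6→7: 5·7 + 5 = 40; 40−1 = 39
i=3: 39 = 5·7 + 4 (b=7); 7→8: 5·8 + 4 = 44; 44−1 = 43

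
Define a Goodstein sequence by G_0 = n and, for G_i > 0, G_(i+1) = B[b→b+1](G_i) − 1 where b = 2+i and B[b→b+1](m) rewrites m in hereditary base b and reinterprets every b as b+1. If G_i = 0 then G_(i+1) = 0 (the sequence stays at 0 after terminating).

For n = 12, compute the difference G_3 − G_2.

14620

(0) 12|_2 = 2^(2 + 1) + 2^2 ↦ 3^(3 + 1) + 3^3|_3 = 108 ⇒ 107
(1) 107|_3 = 3^(3 + 1) + 2·3^2 + 2·3 + 2 ↦ 4^(4 + 1) + 2·4^2 + 2·4 + 2|_4 = 1066 ⇒ 1065
(2) 1065|_4 = 4^(4 + 1) + 2·4^2 + 2·4 + 1 ↦ 5^(5 + 1) + 2·5^2 + 2·5 + 1|_5 = 15686 ⇒ 15685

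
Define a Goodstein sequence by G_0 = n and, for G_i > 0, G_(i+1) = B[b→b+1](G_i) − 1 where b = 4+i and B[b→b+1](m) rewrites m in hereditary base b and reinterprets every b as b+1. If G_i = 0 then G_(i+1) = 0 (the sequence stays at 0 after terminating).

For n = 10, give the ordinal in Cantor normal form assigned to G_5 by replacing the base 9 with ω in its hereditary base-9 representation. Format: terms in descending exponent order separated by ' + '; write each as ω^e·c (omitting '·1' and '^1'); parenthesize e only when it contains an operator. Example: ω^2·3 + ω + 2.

ω + 4

10 —HB4→ 2·4 + 2 —bump→ 2·5 + 2 = 12 —(−1)→ 11
11 —HB5→ 2·5 + 1 —bump→ 2·6 + 1 = 13 —(−1)→ 12
12 —HB6→ 2·6 —bump→ 2·7 = 14 —(−1)→ 13
13 —HB7→ 7 + 6 —bump→ 8 + 6 = 14 —(−1)→ 13
13 —HB8→ 8 + 5 —bump→ 9 + 5 = 14 —(−1)→ 13
13 —HB9→ 9 + 4 —bump→ 10 + 4 = 14 —(−1)→ 13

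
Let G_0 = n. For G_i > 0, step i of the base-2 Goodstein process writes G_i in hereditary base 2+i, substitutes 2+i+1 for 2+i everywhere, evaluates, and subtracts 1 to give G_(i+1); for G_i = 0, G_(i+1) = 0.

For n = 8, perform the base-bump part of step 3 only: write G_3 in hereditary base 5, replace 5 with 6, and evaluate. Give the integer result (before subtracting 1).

8 —HB2→ 2^(2 + 1) —bump→ 3^(3 + 1) = 81 —(−1)→ 80
80 —HB3→ 2·3^3 + 2·3^2 + 2·3 + 2 —bump→ 2·4^4 + 2·4^2 + 2·4 + 2 = 554 —(−1)→ 553
553 —HB4→ 2·4^4 + 2·4^2 + 2·4 + 1 —bump→ 2·5^5 + 2·5^2 + 2·5 + 1 = 6311 —(−1)→ 6310
6310 —HB5→ 2·5^5 + 2·5^2 + 2·5 —bump→ 2·6^6 + 2·6^2 + 2·6 = 93396 —(−1)→ 93395

93396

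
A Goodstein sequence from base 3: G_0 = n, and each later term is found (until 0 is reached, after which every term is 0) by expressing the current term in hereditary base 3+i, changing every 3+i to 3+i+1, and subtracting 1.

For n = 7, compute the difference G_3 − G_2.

step 0: 7 = 2·3 + 1; sub 4 for 3: 2·4 + 1; = 9; G_1 = 9−1 = 8
step 1: 8 = 2·4; sub 5 for 4: 2·5; = 10; G_2 = 10−1 = 9
step 2: 9 = 5 + 4; sub 6 for 5: 6 + 4; = 10; G_3 = 10−1 = 9

0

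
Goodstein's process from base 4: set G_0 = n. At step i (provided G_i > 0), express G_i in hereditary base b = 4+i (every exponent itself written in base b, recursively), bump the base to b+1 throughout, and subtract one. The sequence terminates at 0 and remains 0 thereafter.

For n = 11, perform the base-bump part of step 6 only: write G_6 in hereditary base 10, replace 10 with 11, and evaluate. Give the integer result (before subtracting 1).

(0) 11|_4 = 2·4 + 3 ↦ 2·5 + 3|_5 = 13 ⇒ 12
(1) 12|_5 = 2·5 + 2 ↦ 2·6 + 2|_6 = 14 ⇒ 13
(2) 13|_6 = 2·6 + 1 ↦ 2·7 + 1|_7 = 15 ⇒ 14
(3) 14|_7 = 2·7 ↦ 2·8|_8 = 16 ⇒ 15
(4) 15|_8 = 8 + 7 ↦ 9 + 7|_9 = 16 ⇒ 15
(5) 15|_9 = 9 + 6 ↦ 10 + 6|_10 = 16 ⇒ 15
(6) 15|_10 = 10 + 5 ↦ 11 + 5|_11 = 16 ⇒ 15

16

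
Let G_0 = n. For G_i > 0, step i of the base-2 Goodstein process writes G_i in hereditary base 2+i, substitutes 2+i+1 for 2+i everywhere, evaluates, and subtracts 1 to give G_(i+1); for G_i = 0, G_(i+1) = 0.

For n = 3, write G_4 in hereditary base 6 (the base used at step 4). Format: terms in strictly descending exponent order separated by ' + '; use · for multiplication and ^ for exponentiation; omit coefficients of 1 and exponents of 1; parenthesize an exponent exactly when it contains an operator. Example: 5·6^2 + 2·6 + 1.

(0) 3|_2 = 2 + 1 ↦ 3 + 1|_3 = 4 ⇒ 3
(1) 3|_3 = 3 ↦ 4|_4 = 4 ⇒ 3
(2) 3|_4 = 3 ↦ 3|_5 = 3 ⇒ 2
(3) 2|_5 = 2 ↦ 2|_6 = 2 ⇒ 1
(4) 1|_6 = 1 ↦ 1|_7 = 1 ⇒ 0

1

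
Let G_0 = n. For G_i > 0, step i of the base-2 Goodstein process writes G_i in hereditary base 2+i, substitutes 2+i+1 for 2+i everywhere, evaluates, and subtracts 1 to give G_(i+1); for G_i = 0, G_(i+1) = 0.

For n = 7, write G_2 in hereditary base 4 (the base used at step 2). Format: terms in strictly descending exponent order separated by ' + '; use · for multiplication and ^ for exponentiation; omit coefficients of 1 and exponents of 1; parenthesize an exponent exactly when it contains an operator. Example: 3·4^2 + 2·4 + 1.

4^4 + 3

i=0: 7 = 2^2 + 2 + 1 (b=2); 2→3: 3^3 + 3 + 1 = 31; 31−1 = 30
i=1: 30 = 3^3 + 3 (b=3); 3→4: 4^4 + 4 = 260; 260−1 = 259
i=2: 259 = 4^4 + 3 (b=4); 4→5: 5^5 + 3 = 3128; 3128−1 = 3127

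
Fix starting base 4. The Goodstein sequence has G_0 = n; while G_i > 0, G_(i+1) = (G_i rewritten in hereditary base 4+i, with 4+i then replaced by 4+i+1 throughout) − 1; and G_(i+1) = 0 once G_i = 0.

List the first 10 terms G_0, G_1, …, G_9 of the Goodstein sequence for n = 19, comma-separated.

19, 27, 37, 49, 63, 69, 75, 81, 87, 93

19 —HB4→ 4^2 + 3 —bump→ 5^2 + 3 = 28 —(−1)→ 27
27 —HB5→ 5^2 + 2 —bump→ 6^2 + 2 = 38 —(−1)→ 37
37 —HB6→ 6^2 + 1 —bump→ 7^2 + 1 = 50 —(−1)→ 49
49 —HB7→ 7^2 —bump→ 8^2 = 64 —(−1)→ 63
63 —HB8→ 7·8 + 7 —bump→ 7·9 + 7 = 70 —(−1)→ 69
69 —HB9→ 7·9 + 6 —bump→ 7·10 + 6 = 76 —(−1)→ 75
75 —HB10→ 7·10 + 5 —bump→ 7·11 + 5 = 82 —(−1)→ 81
81 —HB11→ 7·11 + 4 —bump→ 7·12 + 4 = 88 —(−1)→ 87
87 —HB12→ 7·12 + 3 —bump→ 7·13 + 3 = 94 —(−1)→ 93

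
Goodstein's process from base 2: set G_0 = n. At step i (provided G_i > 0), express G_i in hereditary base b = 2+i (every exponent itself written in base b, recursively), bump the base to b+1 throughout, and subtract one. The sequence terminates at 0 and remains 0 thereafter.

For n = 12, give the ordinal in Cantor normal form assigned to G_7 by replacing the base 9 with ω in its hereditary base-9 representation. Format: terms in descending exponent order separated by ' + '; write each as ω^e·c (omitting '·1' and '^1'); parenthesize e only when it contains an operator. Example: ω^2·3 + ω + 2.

ω^(ω + 1) + ω^2·2 + ω + 2

step 0: 12 = 2^(2 + 1) + 2^2; sub 3 for 2: 3^(3 + 1) + 3^3; = 108; G_1 = 108−1 = 107
step 1: 107 = 3^(3 + 1) + 2·3^2 + 2·3 + 2; sub 4 for 3: 4^(4 + 1) + 2·4^2 + 2·4 + 2; = 1066; G_2 = 1066−1 = 1065
step 2: 1065 = 4^(4 + 1) + 2·4^2 + 2·4 + 1; sub 5 for 4: 5^(5 + 1) + 2·5^2 + 2·5 + 1; = 15686; G_3 = 15686−1 = 15685
step 3: 15685 = 5^(5 + 1) + 2·5^2 + 2·5; sub 6 for 5: 6^(6 + 1) + 2·6^2 + 2·6; = 280020; G_4 = 280020−1 = 280019
step 4: 280019 = 6^(6 + 1) + 2·6^2 + 6 + 5; sub 7 for 6: 7^(7 + 1) + 2·7^2 + 7 + 5; = 5764911; G_5 = 5764911−1 = 5764910
step 5: 5764910 = 7^(7 + 1) + 2·7^2 + 7 + 4; sub 8 for 7: 8^(8 + 1) + 2·8^2 + 8 + 4; = 134217868; G_6 = 134217868−1 = 134217867
step 6: 134217867 = 8^(8 + 1) + 2·8^2 + 8 + 3; sub 9 for 8: 9^(9 + 1) + 2·9^2 + 9 + 3; = 3486784575; G_7 = 3486784575−1 = 3486784574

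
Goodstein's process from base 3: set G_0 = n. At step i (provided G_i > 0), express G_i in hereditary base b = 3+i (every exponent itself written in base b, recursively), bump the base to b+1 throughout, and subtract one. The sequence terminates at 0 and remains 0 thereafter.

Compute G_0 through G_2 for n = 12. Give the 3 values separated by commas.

G_0 = 12. HB_3(12) = 3^2 + 3. Bump = 20. G_1 = 19.
G_1 = 19. HB_4(19) = 4^2 + 3. Bump = 28. G_2 = 27.

12, 19, 27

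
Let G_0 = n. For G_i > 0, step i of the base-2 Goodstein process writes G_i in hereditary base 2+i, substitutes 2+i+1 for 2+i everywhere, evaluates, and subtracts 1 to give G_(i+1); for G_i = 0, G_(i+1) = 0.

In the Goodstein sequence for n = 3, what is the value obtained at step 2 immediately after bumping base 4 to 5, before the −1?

3

i=0: 3 = 2 + 1 (b=2); 2→3: 3 + 1 = 4; 4−1 = 3
i=1: 3 = 3 (b=3); 3→4: 4 = 4; 4−1 = 3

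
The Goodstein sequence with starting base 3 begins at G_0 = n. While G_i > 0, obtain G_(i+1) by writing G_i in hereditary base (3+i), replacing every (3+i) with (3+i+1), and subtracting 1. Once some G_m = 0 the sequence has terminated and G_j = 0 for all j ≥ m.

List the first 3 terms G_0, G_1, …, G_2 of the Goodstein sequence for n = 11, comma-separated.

G_0 = 11. HB_3(11) = 3^2 + 2. Bump = 18. G_1 = 17.
G_1 = 17. HB_4(17) = 4^2 + 1. Bump = 26. G_2 = 25.

11, 17, 25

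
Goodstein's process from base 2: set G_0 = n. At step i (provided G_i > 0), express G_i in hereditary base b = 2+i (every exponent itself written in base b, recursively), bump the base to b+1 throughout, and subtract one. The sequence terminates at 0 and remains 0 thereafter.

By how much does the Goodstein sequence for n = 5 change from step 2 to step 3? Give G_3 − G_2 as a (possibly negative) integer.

step 0: 5 = 2^2 + 1; sub 3 for 2: 3^3 + 1; = 28; G_1 = 28−1 = 27
step 1: 27 = 3^3; sub 4 for 3: 4^4; = 256; G_2 = 256−1 = 255
step 2: 255 = 3·4^3 + 3·4^2 + 3·4 + 3; sub 5 for 4: 3·5^3 + 3·5^2 + 3·5 + 3; = 468; G_3 = 468−1 = 467

212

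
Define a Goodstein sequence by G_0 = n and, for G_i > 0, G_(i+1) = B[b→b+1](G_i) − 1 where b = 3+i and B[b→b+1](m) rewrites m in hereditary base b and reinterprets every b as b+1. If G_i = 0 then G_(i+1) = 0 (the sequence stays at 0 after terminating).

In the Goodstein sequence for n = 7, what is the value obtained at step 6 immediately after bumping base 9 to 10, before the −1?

10

(0) 7|_3 = 2·3 + 1 ↦ 2·4 + 1|_4 = 9 ⇒ 8
(1) 8|_4 = 2·4 ↦ 2·5|_5 = 10 ⇒ 9
(2) 9|_5 = 5 + 4 ↦ 6 + 4|_6 = 10 ⇒ 9
(3) 9|_6 = 6 + 3 ↦ 7 + 3|_7 = 10 ⇒ 9
(4) 9|_7 = 7 + 2 ↦ 8 + 2|_8 = 10 ⇒ 9
(5) 9|_8 = 8 + 1 ↦ 9 + 1|_9 = 10 ⇒ 9
(6) 9|_9 = 9 ↦ 10|_10 = 10 ⇒ 9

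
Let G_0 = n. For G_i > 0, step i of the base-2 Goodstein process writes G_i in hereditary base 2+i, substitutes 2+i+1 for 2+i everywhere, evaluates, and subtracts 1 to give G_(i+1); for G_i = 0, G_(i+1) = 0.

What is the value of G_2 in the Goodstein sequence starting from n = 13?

i=0: 13 = 2^(2 + 1) + 2^2 + 1 (b=2); 2→3: 3^(3 + 1) + 3^3 + 1 = 109; 109−1 = 108
i=1: 108 = 3^(3 + 1) + 3^3 (b=3); 3→4: 4^(4 + 1) + 4^4 = 1280; 1280−1 = 1279

1279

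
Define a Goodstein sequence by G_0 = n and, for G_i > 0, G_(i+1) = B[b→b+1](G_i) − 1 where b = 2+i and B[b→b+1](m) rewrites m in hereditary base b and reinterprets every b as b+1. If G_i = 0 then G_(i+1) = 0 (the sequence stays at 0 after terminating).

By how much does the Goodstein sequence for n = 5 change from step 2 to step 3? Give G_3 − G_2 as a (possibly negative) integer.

212

G_0 = 5. HB_2(5) = 2^2 + 1. Bump = 28. G_1 = 27.
G_1 = 27. HB_3(27) = 3^3. Bump = 256. G_2 = 255.
G_2 = 255. HB_4(255) = 3·4^3 + 3·4^2 + 3·4 + 3. Bump = 468. G_3 = 467.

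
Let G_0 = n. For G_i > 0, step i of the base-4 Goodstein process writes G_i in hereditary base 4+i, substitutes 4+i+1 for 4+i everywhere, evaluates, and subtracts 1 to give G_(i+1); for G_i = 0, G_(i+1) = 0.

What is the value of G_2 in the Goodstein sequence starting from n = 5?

(0) 5|_4 = 4 + 1 ↦ 5 + 1|_5 = 6 ⇒ 5
(1) 5|_5 = 5 ↦ 6|_6 = 6 ⇒ 5
(2) 5|_6 = 5 ↦ 5|_7 = 5 ⇒ 4

5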